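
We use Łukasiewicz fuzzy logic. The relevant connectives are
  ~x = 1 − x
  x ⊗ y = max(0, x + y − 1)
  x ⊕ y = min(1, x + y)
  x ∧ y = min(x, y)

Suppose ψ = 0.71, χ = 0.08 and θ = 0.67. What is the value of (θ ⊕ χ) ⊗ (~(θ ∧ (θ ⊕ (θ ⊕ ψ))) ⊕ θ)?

0.75

θ ⊕ χ = min(1, 0.67 + 0.08) = min(1, 0.75) = 0.75
θ ⊕ ψ = min(1, 0.67 + 0.71) = min(1, 1.38) = 1.00
θ ⊕ (θ ⊕ ψ) = min(1, 0.67 + 1.00) = min(1, 1.67) = 1.00
θ ∧ (θ ⊕ (θ ⊕ ψ)) = min(0.67, 1.00) = 0.67
~(θ ∧ (θ ⊕ (θ ⊕ ψ))) = 1 − 0.67 = 0.33
~(θ ∧ (θ ⊕ (θ ⊕ ψ))) ⊕ θ = min(1, 0.33 + 0.67) = min(1, 1.00) = 1.00
(θ ⊕ χ) ⊗ (~(θ ∧ (θ ⊕ (θ ⊕ ψ))) ⊕ θ) = max(0, 0.75 + 1.00 − 1) = max(0, 0.75) = 0.75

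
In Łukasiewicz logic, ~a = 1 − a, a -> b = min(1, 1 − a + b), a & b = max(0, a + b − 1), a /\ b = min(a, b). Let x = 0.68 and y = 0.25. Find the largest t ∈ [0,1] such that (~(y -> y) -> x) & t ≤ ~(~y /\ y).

y -> y = min(1, 1 − 0.25 + 0.25) = min(1, 1.00) = 1.00
~(y -> y) = 1 − 1.00 = 0.00
~(y -> y) -> x = min(1, 1 − 0.00 + 0.68) = min(1, 1.68) = 1.00
So the left factor is ~(y -> y) -> x = 1.00.
~y = 1 − 0.25 = 0.75
~y /\ y = min(0.75, 0.25) = 0.25
~(~y /\ y) = 1 − 0.25 = 0.75
So the right-hand bound is ~(~y /\ y) = 0.75.
The residuum of the Łukasiewicz t-norm gives the supremum: min(1, 1 − 1.00 + 0.75).
1 − 1.00 + 0.75 = 0.75, so t = min(1, 0.75) = 0.75.
Check: 1.00 & 0.75 = max(0, 0.75) = 0.75 ≤ 0.75.

0.75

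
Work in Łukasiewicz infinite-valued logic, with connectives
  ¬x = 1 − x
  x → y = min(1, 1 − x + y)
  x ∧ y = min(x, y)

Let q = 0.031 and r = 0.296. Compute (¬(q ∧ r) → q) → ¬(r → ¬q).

0.938

q ∧ r = min(0.031, 0.296) = 0.031
¬(q ∧ r) = 1 − 0.031 = 0.969
¬(q ∧ r) → q = min(1, 1 − 0.969 + 0.031) = min(1, 0.062) = 0.062
¬q = 1 − 0.031 = 0.969
r → ¬q = min(1, 1 − 0.296 + 0.969) = min(1, 1.673) = 1.000
¬(r → ¬q) = 1 − 1.000 = 0.000
(¬(q ∧ r) → q) → ¬(r → ¬q) = min(1, 1 − 0.062 + 0.000) = min(1, 0.938) = 0.938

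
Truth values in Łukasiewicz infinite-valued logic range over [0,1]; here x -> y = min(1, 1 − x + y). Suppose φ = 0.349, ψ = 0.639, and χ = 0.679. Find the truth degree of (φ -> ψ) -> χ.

0.679

φ -> ψ = min(1, 1 − 0.349 + 0.639) = min(1, 1.290) = 1.000
(φ -> ψ) -> χ = min(1, 1 − 1.000 + 0.679) = min(1, 0.679) = 0.679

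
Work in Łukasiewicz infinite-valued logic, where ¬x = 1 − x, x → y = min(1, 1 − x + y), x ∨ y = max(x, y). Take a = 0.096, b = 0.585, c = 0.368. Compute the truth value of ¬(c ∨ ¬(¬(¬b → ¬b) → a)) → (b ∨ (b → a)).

¬b = 1 − 0.585 = 0.415
¬b → ¬b = min(1, 1 − 0.415 + 0.415) = min(1, 1.000) = 1.000
¬(¬b → ¬b) = 1 − 1.000 = 0.000
¬(¬b → ¬b) → a = min(1, 1 − 0.000 + 0.096) = min(1, 1.096) = 1.000
¬(¬(¬b → ¬b) → a) = 1 − 1.000 = 0.000
c ∨ ¬(¬(¬b → ¬b) → a) = max(0.368, 0.000) = 0.368
¬(c ∨ ¬(¬(¬b → ¬b) → a)) = 1 − 0.368 = 0.632
b → a = min(1, 1 − 0.585 + 0.096) = min(1, 0.511) = 0.511
b ∨ (b → a) = max(0.585, 0.511) = 0.585
¬(c ∨ ¬(¬(¬b → ¬b) → a)) → (b ∨ (b → a)) = min(1, 1 − 0.632 + 0.585) = min(1, 0.953) = 0.953

0.953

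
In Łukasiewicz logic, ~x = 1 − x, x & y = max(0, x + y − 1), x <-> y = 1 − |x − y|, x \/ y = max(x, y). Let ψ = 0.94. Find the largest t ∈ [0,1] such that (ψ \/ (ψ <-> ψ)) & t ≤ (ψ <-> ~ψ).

ψ <-> ψ = 1 − |0.94 − 0.94| = 1 − 0.00 = 1.00
ψ \/ (ψ <-> ψ) = max(0.94, 1.00) = 1.00
So the left factor is ψ \/ (ψ <-> ψ) = 1.00.
~ψ = 1 − 0.94 = 0.06
ψ <-> ~ψ = 1 − |0.94 − 0.06| = 1 − 0.88 = 0.12
So the right-hand bound is ψ <-> ~ψ = 0.12.
The residuum of the Łukasiewicz t-norm gives the supremum: min(1, 1 − 1.00 + 0.12).
1 − 1.00 + 0.12 = 0.12, so t = min(1, 0.12) = 0.12.
Check: 1.00 & 0.12 = max(0, 0.12) = 0.12 ≤ 0.12.

0.12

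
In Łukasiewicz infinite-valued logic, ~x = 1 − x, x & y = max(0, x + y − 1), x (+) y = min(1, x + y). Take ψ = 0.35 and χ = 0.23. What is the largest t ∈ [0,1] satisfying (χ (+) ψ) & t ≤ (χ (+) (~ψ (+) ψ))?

χ (+) ψ = min(1, 0.23 + 0.35) = min(1, 0.58) = 0.58
So the left factor is χ (+) ψ = 0.58.
~ψ = 1 − 0.35 = 0.65
~ψ (+) ψ = min(1, 0.65 + 0.35) = min(1, 1.00) = 1.00
χ (+) (~ψ (+) ψ) = min(1, 0.23 + 1.00) = min(1, 1.23) = 1.00
So the right-hand bound is χ (+) (~ψ (+) ψ) = 1.00.
The residuum of the Łukasiewicz t-norm gives the supremum: min(1, 1 − 0.58 + 1.00).
1 − 0.58 + 1.00 = 1.42, so t = min(1, 1.42) = 1.00.
Check: 0.58 & 1.00 = max(0, 0.58) = 0.58 ≤ 1.00.

1.00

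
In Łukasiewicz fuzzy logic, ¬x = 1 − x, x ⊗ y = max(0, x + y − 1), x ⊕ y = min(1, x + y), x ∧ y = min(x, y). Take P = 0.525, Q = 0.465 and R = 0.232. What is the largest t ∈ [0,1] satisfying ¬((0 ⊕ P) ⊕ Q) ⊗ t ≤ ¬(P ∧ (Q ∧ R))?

1.000

0 ⊕ P = min(1, 0.000 + 0.525) = min(1, 0.525) = 0.525
(0 ⊕ P) ⊕ Q = min(1, 0.525 + 0.465) = min(1, 0.990) = 0.990
¬((0 ⊕ P) ⊕ Q) = 1 − 0.990 = 0.010
So the left factor is ¬((0 ⊕ P) ⊕ Q) = 0.010.
Q ∧ R = min(0.465, 0.232) = 0.232
P ∧ (Q ∧ R) = min(0.525, 0.232) = 0.232
¬(P ∧ (Q ∧ R)) = 1 − 0.232 = 0.768
So the right-hand bound is ¬(P ∧ (Q ∧ R)) = 0.768.
The residuum of the Łukasiewicz t-norm gives the supremum: min(1, 1 − 0.010 + 0.768).
1 − 0.010 + 0.768 = 1.758, so t = min(1, 1.758) = 1.000.
Check: 0.010 ⊗ 1.000 = max(0, 0.010) = 0.010 ≤ 0.768.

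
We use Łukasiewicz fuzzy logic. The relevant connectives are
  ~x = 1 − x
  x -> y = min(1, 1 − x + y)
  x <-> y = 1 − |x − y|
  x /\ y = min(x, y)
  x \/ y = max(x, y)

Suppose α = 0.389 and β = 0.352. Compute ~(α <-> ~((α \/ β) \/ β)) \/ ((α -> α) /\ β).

0.352

α \/ β = max(0.389, 0.352) = 0.389
(α \/ β) \/ β = max(0.389, 0.352) = 0.389
~((α \/ β) \/ β) = 1 − 0.389 = 0.611
α <-> ~((α \/ β) \/ β) = 1 − |0.389 − 0.611| = 1 − 0.222 = 0.778
~(α <-> ~((α \/ β) \/ β)) = 1 − 0.778 = 0.222
α -> α = min(1, 1 − 0.389 + 0.389) = min(1, 1.000) = 1.000
(α -> α) /\ β = min(1.000, 0.352) = 0.352
~(α <-> ~((α \/ β) \/ β)) \/ ((α -> α) /\ β) = max(0.222, 0.352) = 0.352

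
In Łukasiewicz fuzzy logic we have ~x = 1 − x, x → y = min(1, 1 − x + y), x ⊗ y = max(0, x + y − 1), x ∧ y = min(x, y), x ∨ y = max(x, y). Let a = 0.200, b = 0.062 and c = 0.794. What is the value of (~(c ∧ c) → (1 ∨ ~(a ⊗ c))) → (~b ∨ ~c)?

c ∧ c = min(0.794, 0.794) = 0.794
~(c ∧ c) = 1 − 0.794 = 0.206
a ⊗ c = max(0, 0.200 + 0.794 − 1) = max(0, -0.006) = 0.000
~(a ⊗ c) = 1 − 0.000 = 1.000
1 ∨ ~(a ⊗ c) = max(1.000, 1.000) = 1.000
~(c ∧ c) → (1 ∨ ~(a ⊗ c)) = min(1, 1 − 0.206 + 1.000) = min(1, 1.794) = 1.000
~b = 1 − 0.062 = 0.938
~c = 1 − 0.794 = 0.206
~b ∨ ~c = max(0.938, 0.206) = 0.938
(~(c ∧ c) → (1 ∨ ~(a ⊗ c))) → (~b ∨ ~c) = min(1, 1 − 1.000 + 0.938) = min(1, 0.938) = 0.938

0.938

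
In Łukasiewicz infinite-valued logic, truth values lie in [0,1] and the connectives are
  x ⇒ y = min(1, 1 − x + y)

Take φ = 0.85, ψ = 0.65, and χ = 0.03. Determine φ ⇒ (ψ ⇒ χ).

ψ ⇒ χ = min(1, 1 − 0.65 + 0.03) = min(1, 0.38) = 0.38
φ ⇒ (ψ ⇒ χ) = min(1, 1 − 0.85 + 0.38) = min(1, 0.53) = 0.53

0.53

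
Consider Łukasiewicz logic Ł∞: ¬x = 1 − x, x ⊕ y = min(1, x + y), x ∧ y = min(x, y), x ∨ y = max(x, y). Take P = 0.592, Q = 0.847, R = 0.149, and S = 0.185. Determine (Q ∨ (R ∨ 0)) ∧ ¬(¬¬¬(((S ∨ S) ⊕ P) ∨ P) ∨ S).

R ∨ 0 = max(0.149, 0.000) = 0.149
Q ∨ (R ∨ 0) = max(0.847, 0.149) = 0.847
S ∨ S = max(0.185, 0.185) = 0.185
(S ∨ S) ⊕ P = min(1, 0.185 + 0.592) = min(1, 0.777) = 0.777
((S ∨ S) ⊕ P) ∨ P = max(0.777, 0.592) = 0.777
¬(((S ∨ S) ⊕ P) ∨ P) = 1 − 0.777 = 0.223
¬¬(((S ∨ S) ⊕ P) ∨ P) = 1 − 0.223 = 0.777
¬¬¬(((S ∨ S) ⊕ P) ∨ P) = 1 − 0.777 = 0.223
¬¬¬(((S ∨ S) ⊕ P) ∨ P) ∨ S = max(0.223, 0.185) = 0.223
¬(¬¬¬(((S ∨ S) ⊕ P) ∨ P) ∨ S) = 1 − 0.223 = 0.777
(Q ∨ (R ∨ 0)) ∧ ¬(¬¬¬(((S ∨ S) ⊕ P) ∨ P) ∨ S) = min(0.847, 0.777) = 0.777

0.777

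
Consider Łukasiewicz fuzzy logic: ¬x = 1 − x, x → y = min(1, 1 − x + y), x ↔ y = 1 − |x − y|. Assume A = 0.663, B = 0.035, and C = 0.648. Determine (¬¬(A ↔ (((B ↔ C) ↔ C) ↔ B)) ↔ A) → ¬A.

0.367

B ↔ C = 1 − |0.035 − 0.648| = 1 − 0.613 = 0.387
(B ↔ C) ↔ C = 1 − |0.387 − 0.648| = 1 − 0.261 = 0.739
((B ↔ C) ↔ C) ↔ B = 1 − |0.739 − 0.035| = 1 − 0.704 = 0.296
A ↔ (((B ↔ C) ↔ C) ↔ B) = 1 − |0.663 − 0.296| = 1 − 0.367 = 0.633
¬(A ↔ (((B ↔ C) ↔ C) ↔ B)) = 1 − 0.633 = 0.367
¬¬(A ↔ (((B ↔ C) ↔ C) ↔ B)) = 1 − 0.367 = 0.633
¬¬(A ↔ (((B ↔ C) ↔ C) ↔ B)) ↔ A = 1 − |0.633 − 0.663| = 1 − 0.030 = 0.970
¬A = 1 − 0.663 = 0.337
(¬¬(A ↔ (((B ↔ C) ↔ C) ↔ B)) ↔ A) → ¬A = min(1, 1 − 0.970 + 0.337) = min(1, 0.367) = 0.367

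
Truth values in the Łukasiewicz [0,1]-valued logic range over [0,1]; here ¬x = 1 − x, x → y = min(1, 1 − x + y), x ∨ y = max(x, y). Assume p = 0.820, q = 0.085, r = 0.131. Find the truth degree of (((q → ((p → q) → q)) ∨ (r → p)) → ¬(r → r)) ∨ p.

0.820

p → q = min(1, 1 − 0.820 + 0.085) = min(1, 0.265) = 0.265
(p → q) → q = min(1, 1 − 0.265 + 0.085) = min(1, 0.820) = 0.820
q → ((p → q) → q) = min(1, 1 − 0.085 + 0.820) = min(1, 1.735) = 1.000
r → p = min(1, 1 − 0.131 + 0.820) = min(1, 1.689) = 1.000
(q → ((p → q) → q)) ∨ (r → p) = max(1.000, 1.000) = 1.000
r → r = min(1, 1 − 0.131 + 0.131) = min(1, 1.000) = 1.000
¬(r → r) = 1 − 1.000 = 0.000
((q → ((p → q) → q)) ∨ (r → p)) → ¬(r → r) = min(1, 1 − 1.000 + 0.000) = min(1, 0.000) = 0.000
(((q → ((p → q) → q)) ∨ (r → p)) → ¬(r → r)) ∨ p = max(0.000, 0.820) = 0.820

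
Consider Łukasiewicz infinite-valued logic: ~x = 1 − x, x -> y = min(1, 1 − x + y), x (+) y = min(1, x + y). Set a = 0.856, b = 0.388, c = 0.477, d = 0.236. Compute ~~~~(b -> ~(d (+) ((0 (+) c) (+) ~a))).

0 (+) c = min(1, 0.000 + 0.477) = min(1, 0.477) = 0.477
~a = 1 − 0.856 = 0.144
(0 (+) c) (+) ~a = min(1, 0.477 + 0.144) = min(1, 0.621) = 0.621
d (+) ((0 (+) c) (+) ~a) = min(1, 0.236 + 0.621) = min(1, 0.857) = 0.857
~(d (+) ((0 (+) c) (+) ~a)) = 1 − 0.857 = 0.143
b -> ~(d (+) ((0 (+) c) (+) ~a)) = min(1, 1 − 0.388 + 0.143) = min(1, 0.755) = 0.755
~(b -> ~(d (+) ((0 (+) c) (+) ~a))) = 1 − 0.755 = 0.245
~~(b -> ~(d (+) ((0 (+) c) (+) ~a))) = 1 − 0.245 = 0.755
~~~(b -> ~(d (+) ((0 (+) c) (+) ~a))) = 1 − 0.755 = 0.245
~~~~(b -> ~(d (+) ((0 (+) c) (+) ~a))) = 1 − 0.245 = 0.755

0.755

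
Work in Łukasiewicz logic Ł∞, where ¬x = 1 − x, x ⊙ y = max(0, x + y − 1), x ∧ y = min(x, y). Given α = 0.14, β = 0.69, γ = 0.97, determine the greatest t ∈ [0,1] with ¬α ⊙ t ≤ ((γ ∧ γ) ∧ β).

0.83

¬α = 1 − 0.14 = 0.86
So the left factor is ¬α = 0.86.
γ ∧ γ = min(0.97, 0.97) = 0.97
(γ ∧ γ) ∧ β = min(0.97, 0.69) = 0.69
So the right-hand bound is (γ ∧ γ) ∧ β = 0.69.
The residuum of the Łukasiewicz t-norm gives the supremum: min(1, 1 − 0.86 + 0.69).
1 − 0.86 + 0.69 = 0.83, so t = min(1, 0.83) = 0.83.
Check: 0.86 ⊙ 0.83 = max(0, 0.69) = 0.69 ≤ 0.69.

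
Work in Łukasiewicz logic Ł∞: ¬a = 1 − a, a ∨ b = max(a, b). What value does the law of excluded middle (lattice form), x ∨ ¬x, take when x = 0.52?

0.52

¬x = 1 − 0.52 = 0.48
x ∨ ¬x = max(0.52, 0.48) = 0.52
(The value 0.52 < 1 shows this instance is not satisfied; not a Ł∞-tautology — its value is max(a, 1−a).)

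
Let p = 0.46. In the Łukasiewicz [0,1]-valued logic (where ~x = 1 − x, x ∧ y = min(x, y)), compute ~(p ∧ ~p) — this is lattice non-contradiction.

0.54

~p = 1 − 0.46 = 0.54
p ∧ ~p = min(0.46, 0.54) = 0.46
~(p ∧ ~p) = 1 − 0.46 = 0.54
(The value 0.54 < 1 shows this instance is not satisfied; not a Ł∞-tautology — its value is 1 − min(a, 1−a).)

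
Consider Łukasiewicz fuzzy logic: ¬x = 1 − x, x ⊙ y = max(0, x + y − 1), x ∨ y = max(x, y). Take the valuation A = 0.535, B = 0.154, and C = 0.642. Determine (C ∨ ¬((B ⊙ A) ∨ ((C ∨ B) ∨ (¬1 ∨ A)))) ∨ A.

0.642

B ⊙ A = max(0, 0.154 + 0.535 − 1) = max(0, -0.311) = 0.000
C ∨ B = max(0.642, 0.154) = 0.642
¬1 = 1 − 1.000 = 0.000
¬1 ∨ A = max(0.000, 0.535) = 0.535
(C ∨ B) ∨ (¬1 ∨ A) = max(0.642, 0.535) = 0.642
(B ⊙ A) ∨ ((C ∨ B) ∨ (¬1 ∨ A)) = max(0.000, 0.642) = 0.642
¬((B ⊙ A) ∨ ((C ∨ B) ∨ (¬1 ∨ A))) = 1 − 0.642 = 0.358
C ∨ ¬((B ⊙ A) ∨ ((C ∨ B) ∨ (¬1 ∨ A))) = max(0.642, 0.358) = 0.642
(C ∨ ¬((B ⊙ A) ∨ ((C ∨ B) ∨ (¬1 ∨ A)))) ∨ A = max(0.642, 0.535) = 0.642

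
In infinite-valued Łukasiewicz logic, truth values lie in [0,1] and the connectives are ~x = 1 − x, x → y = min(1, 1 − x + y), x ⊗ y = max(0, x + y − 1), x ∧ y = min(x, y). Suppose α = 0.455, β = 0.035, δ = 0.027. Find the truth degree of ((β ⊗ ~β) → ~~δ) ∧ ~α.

~β = 1 − 0.035 = 0.965
β ⊗ ~β = max(0, 0.035 + 0.965 − 1) = max(0, 0.000) = 0.000
~δ = 1 − 0.027 = 0.973
~~δ = 1 − 0.973 = 0.027
(β ⊗ ~β) → ~~δ = min(1, 1 − 0.000 + 0.027) = min(1, 1.027) = 1.000
~α = 1 − 0.455 = 0.545
((β ⊗ ~β) → ~~δ) ∧ ~α = min(1.000, 0.545) = 0.545

0.545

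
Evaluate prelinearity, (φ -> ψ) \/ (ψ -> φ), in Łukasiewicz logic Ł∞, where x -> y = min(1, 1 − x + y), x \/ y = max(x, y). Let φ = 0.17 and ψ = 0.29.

φ -> ψ = min(1, 1 − 0.17 + 0.29) = min(1, 1.12) = 1.00
ψ -> φ = min(1, 1 − 0.29 + 0.17) = min(1, 0.88) = 0.88
(φ -> ψ) \/ (ψ -> φ) = max(1.00, 0.88) = 1.00
(As expected: a Ł∞-tautology — holds in every MV-chain.)

1.00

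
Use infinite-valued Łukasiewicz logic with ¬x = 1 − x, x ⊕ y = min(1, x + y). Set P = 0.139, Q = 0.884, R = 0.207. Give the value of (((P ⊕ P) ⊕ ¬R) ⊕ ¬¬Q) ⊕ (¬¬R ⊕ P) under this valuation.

1.000

P ⊕ P = min(1, 0.139 + 0.139) = min(1, 0.278) = 0.278
¬R = 1 − 0.207 = 0.793
(P ⊕ P) ⊕ ¬R = min(1, 0.278 + 0.793) = min(1, 1.071) = 1.000
¬Q = 1 − 0.884 = 0.116
¬¬Q = 1 − 0.116 = 0.884
((P ⊕ P) ⊕ ¬R) ⊕ ¬¬Q = min(1, 1.000 + 0.884) = min(1, 1.884) = 1.000
¬¬R = 1 − 0.793 = 0.207
¬¬R ⊕ P = min(1, 0.207 + 0.139) = min(1, 0.346) = 0.346
(((P ⊕ P) ⊕ ¬R) ⊕ ¬¬Q) ⊕ (¬¬R ⊕ P) = min(1, 1.000 + 0.346) = min(1, 1.346) = 1.000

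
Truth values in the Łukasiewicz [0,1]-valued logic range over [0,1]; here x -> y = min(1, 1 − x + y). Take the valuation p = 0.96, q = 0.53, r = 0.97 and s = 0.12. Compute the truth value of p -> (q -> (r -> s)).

r -> s = min(1, 1 − 0.97 + 0.12) = min(1, 0.15) = 0.15
q -> (r -> s) = min(1, 1 − 0.53 + 0.15) = min(1, 0.62) = 0.62
p -> (q -> (r -> s)) = min(1, 1 − 0.96 + 0.62) = min(1, 0.66) = 0.66

0.66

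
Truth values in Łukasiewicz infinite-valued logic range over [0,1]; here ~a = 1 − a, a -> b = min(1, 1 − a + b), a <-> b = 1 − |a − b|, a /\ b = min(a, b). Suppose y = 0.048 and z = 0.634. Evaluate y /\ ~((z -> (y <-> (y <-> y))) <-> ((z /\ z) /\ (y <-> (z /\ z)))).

y <-> y = 1 − |0.048 − 0.048| = 1 − 0.000 = 1.000
y <-> (y <-> y) = 1 − |0.048 − 1.000| = 1 − 0.952 = 0.048
z -> (y <-> (y <-> y)) = min(1, 1 − 0.634 + 0.048) = min(1, 0.414) = 0.414
z /\ z = min(0.634, 0.634) = 0.634
y <-> (z /\ z) = 1 − |0.048 − 0.634| = 1 − 0.586 = 0.414
(z /\ z) /\ (y <-> (z /\ z)) = min(0.634, 0.414) = 0.414
(z -> (y <-> (y <-> y))) <-> ((z /\ z) /\ (y <-> (z /\ z))) = 1 − |0.414 − 0.414| = 1 − 0.000 = 1.000
~((z -> (y <-> (y <-> y))) <-> ((z /\ z) /\ (y <-> (z /\ z)))) = 1 − 1.000 = 0.000
y /\ ~((z -> (y <-> (y <-> y))) <-> ((z /\ z) /\ (y <-> (z /\ z)))) = min(0.048, 0.000) = 0.000

0.000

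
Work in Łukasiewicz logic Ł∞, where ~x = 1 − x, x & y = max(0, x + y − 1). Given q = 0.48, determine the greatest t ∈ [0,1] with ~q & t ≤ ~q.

1.00

~q = 1 − 0.48 = 0.52
So the left factor is ~q = 0.52.
So the right-hand bound is ~q = 0.52.
The residuum of the Łukasiewicz t-norm gives the supremum: min(1, 1 − 0.52 + 0.52).
1 − 0.52 + 0.52 = 1.00, so t = min(1, 1.00) = 1.00.
Check: 0.52 & 1.00 = max(0, 0.52) = 0.52 ≤ 0.52.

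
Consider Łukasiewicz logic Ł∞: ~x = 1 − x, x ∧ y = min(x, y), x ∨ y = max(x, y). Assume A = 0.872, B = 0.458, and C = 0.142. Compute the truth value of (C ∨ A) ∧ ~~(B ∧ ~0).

C ∨ A = max(0.142, 0.872) = 0.872
~0 = 1 − 0.000 = 1.000
B ∧ ~0 = min(0.458, 1.000) = 0.458
~(B ∧ ~0) = 1 − 0.458 = 0.542
~~(B ∧ ~0) = 1 − 0.542 = 0.458
(C ∨ A) ∧ ~~(B ∧ ~0) = min(0.872, 0.458) = 0.458

0.458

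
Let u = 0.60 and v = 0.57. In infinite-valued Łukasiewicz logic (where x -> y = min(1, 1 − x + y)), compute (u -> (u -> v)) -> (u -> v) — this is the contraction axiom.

u -> v = min(1, 1 − 0.60 + 0.57) = min(1, 0.97) = 0.97
u -> (u -> v) = min(1, 1 − 0.60 + 0.97) = min(1, 1.37) = 1.00
(u -> (u -> v)) -> (u -> v) = min(1, 1 − 1.00 + 0.97) = min(1, 0.97) = 0.97
(The value 0.97 < 1 shows this instance is not satisfied; fails in Ł∞ (the t-norm is not idempotent).)

0.97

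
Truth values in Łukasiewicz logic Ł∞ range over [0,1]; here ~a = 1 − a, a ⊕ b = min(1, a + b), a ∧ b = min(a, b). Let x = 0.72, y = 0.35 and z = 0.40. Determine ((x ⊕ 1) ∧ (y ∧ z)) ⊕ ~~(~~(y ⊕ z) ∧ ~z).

x ⊕ 1 = min(1, 0.72 + 1.00) = min(1, 1.72) = 1.00
y ∧ z = min(0.35, 0.40) = 0.35
(x ⊕ 1) ∧ (y ∧ z) = min(1.00, 0.35) = 0.35
y ⊕ z = min(1, 0.35 + 0.40) = min(1, 0.75) = 0.75
~(y ⊕ z) = 1 − 0.75 = 0.25
~~(y ⊕ z) = 1 − 0.25 = 0.75
~z = 1 − 0.40 = 0.60
~~(y ⊕ z) ∧ ~z = min(0.75, 0.60) = 0.60
~(~~(y ⊕ z) ∧ ~z) = 1 − 0.60 = 0.40
~~(~~(y ⊕ z) ∧ ~z) = 1 − 0.40 = 0.60
((x ⊕ 1) ∧ (y ∧ z)) ⊕ ~~(~~(y ⊕ z) ∧ ~z) = min(1, 0.35 + 0.60) = min(1, 0.95) = 0.95

0.95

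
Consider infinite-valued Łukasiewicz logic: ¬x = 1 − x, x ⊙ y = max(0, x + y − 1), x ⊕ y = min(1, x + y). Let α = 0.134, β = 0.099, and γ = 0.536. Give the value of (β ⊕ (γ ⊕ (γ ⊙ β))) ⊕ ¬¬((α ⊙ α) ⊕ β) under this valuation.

0.734

γ ⊙ β = max(0, 0.536 + 0.099 − 1) = max(0, -0.365) = 0.000
γ ⊕ (γ ⊙ β) = min(1, 0.536 + 0.000) = min(1, 0.536) = 0.536
β ⊕ (γ ⊕ (γ ⊙ β)) = min(1, 0.099 + 0.536) = min(1, 0.635) = 0.635
α ⊙ α = max(0, 0.134 + 0.134 − 1) = max(0, -0.732) = 0.000
(α ⊙ α) ⊕ β = min(1, 0.000 + 0.099) = min(1, 0.099) = 0.099
¬((α ⊙ α) ⊕ β) = 1 − 0.099 = 0.901
¬¬((α ⊙ α) ⊕ β) = 1 − 0.901 = 0.099
(β ⊕ (γ ⊕ (γ ⊙ β))) ⊕ ¬¬((α ⊙ α) ⊕ β) = min(1, 0.635 + 0.099) = min(1, 0.734) = 0.734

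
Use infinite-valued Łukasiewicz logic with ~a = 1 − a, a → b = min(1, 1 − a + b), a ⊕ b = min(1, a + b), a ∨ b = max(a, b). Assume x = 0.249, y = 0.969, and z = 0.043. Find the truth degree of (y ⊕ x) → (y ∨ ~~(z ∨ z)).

0.969

y ⊕ x = min(1, 0.969 + 0.249) = min(1, 1.218) = 1.000
z ∨ z = max(0.043, 0.043) = 0.043
~(z ∨ z) = 1 − 0.043 = 0.957
~~(z ∨ z) = 1 − 0.957 = 0.043
y ∨ ~~(z ∨ z) = max(0.969, 0.043) = 0.969
(y ⊕ x) → (y ∨ ~~(z ∨ z)) = min(1, 1 − 1.000 + 0.969) = min(1, 0.969) = 0.969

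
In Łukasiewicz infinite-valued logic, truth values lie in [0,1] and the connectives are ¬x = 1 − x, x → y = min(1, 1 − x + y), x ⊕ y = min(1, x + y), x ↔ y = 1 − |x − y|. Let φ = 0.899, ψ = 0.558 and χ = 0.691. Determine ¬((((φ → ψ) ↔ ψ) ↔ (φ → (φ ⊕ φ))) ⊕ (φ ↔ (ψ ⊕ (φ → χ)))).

0.000

φ → ψ = min(1, 1 − 0.899 + 0.558) = min(1, 0.659) = 0.659
(φ → ψ) ↔ ψ = 1 − |0.659 − 0.558| = 1 − 0.101 = 0.899
φ ⊕ φ = min(1, 0.899 + 0.899) = min(1, 1.798) = 1.000
φ → (φ ⊕ φ) = min(1, 1 − 0.899 + 1.000) = min(1, 1.101) = 1.000
((φ → ψ) ↔ ψ) ↔ (φ → (φ ⊕ φ)) = 1 − |0.899 − 1.000| = 1 − 0.101 = 0.899
φ → χ = min(1, 1 − 0.899 + 0.691) = min(1, 0.792) = 0.792
ψ ⊕ (φ → χ) = min(1, 0.558 + 0.792) = min(1, 1.350) = 1.000
φ ↔ (ψ ⊕ (φ → χ)) = 1 − |0.899 − 1.000| = 1 − 0.101 = 0.899
(((φ → ψ) ↔ ψ) ↔ (φ → (φ ⊕ φ))) ⊕ (φ ↔ (ψ ⊕ (φ → χ))) = min(1, 0.899 + 0.899) = min(1, 1.798) = 1.000
¬((((φ → ψ) ↔ ψ) ↔ (φ → (φ ⊕ φ))) ⊕ (φ ↔ (ψ ⊕ (φ → χ)))) = 1 − 1.000 = 0.000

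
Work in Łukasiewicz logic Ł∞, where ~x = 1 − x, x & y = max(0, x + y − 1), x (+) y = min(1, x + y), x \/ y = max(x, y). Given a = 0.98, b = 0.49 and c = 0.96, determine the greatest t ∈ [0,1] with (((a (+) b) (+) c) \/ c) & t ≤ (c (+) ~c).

a (+) b = min(1, 0.98 + 0.49) = min(1, 1.47) = 1.00
(a (+) b) (+) c = min(1, 1.00 + 0.96) = min(1, 1.96) = 1.00
((a (+) b) (+) c) \/ c = max(1.00, 0.96) = 1.00
So the left factor is ((a (+) b) (+) c) \/ c = 1.00.
~c = 1 − 0.96 = 0.04
c (+) ~c = min(1, 0.96 + 0.04) = min(1, 1.00) = 1.00
So the right-hand bound is c (+) ~c = 1.00.
The residuum of the Łukasiewicz t-norm gives the supremum: min(1, 1 − 1.00 + 1.00).
1 − 1.00 + 1.00 = 1.00, so t = min(1, 1.00) = 1.00.
Check: 1.00 & 1.00 = max(0, 1.00) = 1.00 ≤ 1.00.

1.00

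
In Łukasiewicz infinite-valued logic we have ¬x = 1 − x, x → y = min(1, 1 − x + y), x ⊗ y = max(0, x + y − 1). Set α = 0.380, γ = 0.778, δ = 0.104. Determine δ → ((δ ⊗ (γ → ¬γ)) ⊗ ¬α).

0.896

¬γ = 1 − 0.778 = 0.222
γ → ¬γ = min(1, 1 − 0.778 + 0.222) = min(1, 0.444) = 0.444
δ ⊗ (γ → ¬γ) = max(0, 0.104 + 0.444 − 1) = max(0, -0.452) = 0.000
¬α = 1 − 0.380 = 0.620
(δ ⊗ (γ → ¬γ)) ⊗ ¬α = max(0, 0.000 + 0.620 − 1) = max(0, -0.380) = 0.000
δ → ((δ ⊗ (γ → ¬γ)) ⊗ ¬α) = min(1, 1 − 0.104 + 0.000) = min(1, 0.896) = 0.896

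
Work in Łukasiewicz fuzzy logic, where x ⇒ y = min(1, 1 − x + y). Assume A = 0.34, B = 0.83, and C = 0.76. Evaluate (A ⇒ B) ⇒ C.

A ⇒ B = min(1, 1 − 0.34 + 0.83) = min(1, 1.49) = 1.00
(A ⇒ B) ⇒ C = min(1, 1 − 1.00 + 0.76) = min(1, 0.76) = 0.76

0.76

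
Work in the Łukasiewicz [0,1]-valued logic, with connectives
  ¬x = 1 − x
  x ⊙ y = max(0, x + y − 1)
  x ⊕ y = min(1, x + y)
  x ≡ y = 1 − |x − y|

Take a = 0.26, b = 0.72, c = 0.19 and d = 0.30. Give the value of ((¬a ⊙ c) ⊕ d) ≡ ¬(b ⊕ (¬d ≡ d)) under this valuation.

¬a = 1 − 0.26 = 0.74
¬a ⊙ c = max(0, 0.74 + 0.19 − 1) = max(0, -0.07) = 0.00
(¬a ⊙ c) ⊕ d = min(1, 0.00 + 0.30) = min(1, 0.30) = 0.30
¬d = 1 − 0.30 = 0.70
¬d ≡ d = 1 − |0.70 − 0.30| = 1 − 0.40 = 0.60
b ⊕ (¬d ≡ d) = min(1, 0.72 + 0.60) = min(1, 1.32) = 1.00
¬(b ⊕ (¬d ≡ d)) = 1 − 1.00 = 0.00
((¬a ⊙ c) ⊕ d) ≡ ¬(b ⊕ (¬d ≡ d)) = 1 − |0.30 − 0.00| = 1 − 0.30 = 0.70

0.70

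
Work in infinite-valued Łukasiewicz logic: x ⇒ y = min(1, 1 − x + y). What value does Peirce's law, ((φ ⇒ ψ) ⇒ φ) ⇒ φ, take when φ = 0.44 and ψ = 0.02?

0.58

φ ⇒ ψ = min(1, 1 − 0.44 + 0.02) = min(1, 0.58) = 0.58
(φ ⇒ ψ) ⇒ φ = min(1, 1 − 0.58 + 0.44) = min(1, 0.86) = 0.86
((φ ⇒ ψ) ⇒ φ) ⇒ φ = min(1, 1 − 0.86 + 0.44) = min(1, 0.58) = 0.58
(The value 0.58 < 1 shows this instance is not satisfied; not a Ł∞-tautology in general.)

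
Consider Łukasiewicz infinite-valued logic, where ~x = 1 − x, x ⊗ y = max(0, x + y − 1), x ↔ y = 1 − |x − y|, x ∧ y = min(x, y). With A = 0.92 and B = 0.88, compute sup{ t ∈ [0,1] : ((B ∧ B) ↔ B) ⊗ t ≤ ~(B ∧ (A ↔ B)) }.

0.12

B ∧ B = min(0.88, 0.88) = 0.88
(B ∧ B) ↔ B = 1 − |0.88 − 0.88| = 1 − 0.00 = 1.00
So the left factor is (B ∧ B) ↔ B = 1.00.
A ↔ B = 1 − |0.92 − 0.88| = 1 − 0.04 = 0.96
B ∧ (A ↔ B) = min(0.88, 0.96) = 0.88
~(B ∧ (A ↔ B)) = 1 − 0.88 = 0.12
So the right-hand bound is ~(B ∧ (A ↔ B)) = 0.12.
The residuum of the Łukasiewicz t-norm gives the supremum: min(1, 1 − 1.00 + 0.12).
1 − 1.00 + 0.12 = 0.12, so t = min(1, 0.12) = 0.12.
Check: 1.00 ⊗ 0.12 = max(0, 0.12) = 0.12 ≤ 0.12.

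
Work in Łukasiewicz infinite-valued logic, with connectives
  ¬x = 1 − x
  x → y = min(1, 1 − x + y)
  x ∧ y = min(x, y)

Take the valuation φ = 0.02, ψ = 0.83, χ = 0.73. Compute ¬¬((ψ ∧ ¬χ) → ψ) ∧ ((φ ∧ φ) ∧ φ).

¬χ = 1 − 0.73 = 0.27
ψ ∧ ¬χ = min(0.83, 0.27) = 0.27
(ψ ∧ ¬χ) → ψ = min(1, 1 − 0.27 + 0.83) = min(1, 1.56) = 1.00
¬((ψ ∧ ¬χ) → ψ) = 1 − 1.00 = 0.00
¬¬((ψ ∧ ¬χ) → ψ) = 1 − 0.00 = 1.00
φ ∧ φ = min(0.02, 0.02) = 0.02
(φ ∧ φ) ∧ φ = min(0.02, 0.02) = 0.02
¬¬((ψ ∧ ¬χ) → ψ) ∧ ((φ ∧ φ) ∧ φ) = min(1.00, 0.02) = 0.02

0.02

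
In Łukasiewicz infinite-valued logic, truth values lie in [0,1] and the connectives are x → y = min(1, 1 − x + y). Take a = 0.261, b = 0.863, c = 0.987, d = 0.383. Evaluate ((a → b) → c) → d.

a → b = min(1, 1 − 0.261 + 0.863) = min(1, 1.602) = 1.000
(a → b) → c = min(1, 1 − 1.000 + 0.987) = min(1, 0.987) = 0.987
((a → b) → c) → d = min(1, 1 − 0.987 + 0.383) = min(1, 0.396) = 0.396

0.396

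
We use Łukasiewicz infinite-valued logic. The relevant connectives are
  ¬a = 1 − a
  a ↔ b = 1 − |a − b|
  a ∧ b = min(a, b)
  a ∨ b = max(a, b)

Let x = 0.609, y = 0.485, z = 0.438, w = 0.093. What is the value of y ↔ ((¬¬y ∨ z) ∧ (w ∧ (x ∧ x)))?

0.608

¬y = 1 − 0.485 = 0.515
¬¬y = 1 − 0.515 = 0.485
¬¬y ∨ z = max(0.485, 0.438) = 0.485
x ∧ x = min(0.609, 0.609) = 0.609
w ∧ (x ∧ x) = min(0.093, 0.609) = 0.093
(¬¬y ∨ z) ∧ (w ∧ (x ∧ x)) = min(0.485, 0.093) = 0.093
y ↔ ((¬¬y ∨ z) ∧ (w ∧ (x ∧ x))) = 1 − |0.485 − 0.093| = 1 − 0.392 = 0.608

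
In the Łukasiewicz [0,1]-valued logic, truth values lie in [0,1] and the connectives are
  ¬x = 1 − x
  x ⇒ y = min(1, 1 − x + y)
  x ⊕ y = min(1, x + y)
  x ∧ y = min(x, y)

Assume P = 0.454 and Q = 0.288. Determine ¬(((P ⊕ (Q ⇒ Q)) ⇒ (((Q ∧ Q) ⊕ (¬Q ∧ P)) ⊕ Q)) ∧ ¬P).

0.454

Q ⇒ Q = min(1, 1 − 0.288 + 0.288) = min(1, 1.000) = 1.000
P ⊕ (Q ⇒ Q) = min(1, 0.454 + 1.000) = min(1, 1.454) = 1.000
Q ∧ Q = min(0.288, 0.288) = 0.288
¬Q = 1 − 0.288 = 0.712
¬Q ∧ P = min(0.712, 0.454) = 0.454
(Q ∧ Q) ⊕ (¬Q ∧ P) = min(1, 0.288 + 0.454) = min(1, 0.742) = 0.742
((Q ∧ Q) ⊕ (¬Q ∧ P)) ⊕ Q = min(1, 0.742 + 0.288) = min(1, 1.030) = 1.000
(P ⊕ (Q ⇒ Q)) ⇒ (((Q ∧ Q) ⊕ (¬Q ∧ P)) ⊕ Q) = min(1, 1 − 1.000 + 1.000) = min(1, 1.000) = 1.000
¬P = 1 − 0.454 = 0.546
((P ⊕ (Q ⇒ Q)) ⇒ (((Q ∧ Q) ⊕ (¬Q ∧ P)) ⊕ Q)) ∧ ¬P = min(1.000, 0.546) = 0.546
¬(((P ⊕ (Q ⇒ Q)) ⇒ (((Q ∧ Q) ⊕ (¬Q ∧ P)) ⊕ Q)) ∧ ¬P) = 1 − 0.546 = 0.454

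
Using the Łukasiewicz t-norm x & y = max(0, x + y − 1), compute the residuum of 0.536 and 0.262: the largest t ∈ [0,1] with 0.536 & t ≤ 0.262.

The residuum of the Łukasiewicz t-norm gives the supremum: min(1, 1 − 0.536 + 0.262).
1 − 0.536 + 0.262 = 0.726, so t = min(1, 0.726) = 0.726.
Check: 0.536 & 0.726 = max(0, 0.262) = 0.262 ≤ 0.262.

0.726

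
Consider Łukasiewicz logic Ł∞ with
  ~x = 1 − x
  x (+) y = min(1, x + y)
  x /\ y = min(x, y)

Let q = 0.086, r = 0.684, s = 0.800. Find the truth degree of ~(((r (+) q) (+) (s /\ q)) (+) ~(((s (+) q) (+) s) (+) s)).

0.144

r (+) q = min(1, 0.684 + 0.086) = min(1, 0.770) = 0.770
s /\ q = min(0.800, 0.086) = 0.086
(r (+) q) (+) (s /\ q) = min(1, 0.770 + 0.086) = min(1, 0.856) = 0.856
s (+) q = min(1, 0.800 + 0.086) = min(1, 0.886) = 0.886
(s (+) q) (+) s = min(1, 0.886 + 0.800) = min(1, 1.686) = 1.000
((s (+) q) (+) s) (+) s = min(1, 1.000 + 0.800) = min(1, 1.800) = 1.000
~(((s (+) q) (+) s) (+) s) = 1 − 1.000 = 0.000
((r (+) q) (+) (s /\ q)) (+) ~(((s (+) q) (+) s) (+) s) = min(1, 0.856 + 0.000) = min(1, 0.856) = 0.856
~(((r (+) q) (+) (s /\ q)) (+) ~(((s (+) q) (+) s) (+) s)) = 1 − 0.856 = 0.144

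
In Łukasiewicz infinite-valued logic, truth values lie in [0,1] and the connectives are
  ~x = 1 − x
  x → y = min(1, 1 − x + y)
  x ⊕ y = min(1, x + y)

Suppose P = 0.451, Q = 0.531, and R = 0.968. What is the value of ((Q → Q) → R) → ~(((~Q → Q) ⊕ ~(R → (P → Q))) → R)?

0.064

Q → Q = min(1, 1 − 0.531 + 0.531) = min(1, 1.000) = 1.000
(Q → Q) → R = min(1, 1 − 1.000 + 0.968) = min(1, 0.968) = 0.968
~Q = 1 − 0.531 = 0.469
~Q → Q = min(1, 1 − 0.469 + 0.531) = min(1, 1.062) = 1.000
P → Q = min(1, 1 − 0.451 + 0.531) = min(1, 1.080) = 1.000
R → (P → Q) = min(1, 1 − 0.968 + 1.000) = min(1, 1.032) = 1.000
~(R → (P → Q)) = 1 − 1.000 = 0.000
(~Q → Q) ⊕ ~(R → (P → Q)) = min(1, 1.000 + 0.000) = min(1, 1.000) = 1.000
((~Q → Q) ⊕ ~(R → (P → Q))) → R = min(1, 1 − 1.000 + 0.968) = min(1, 0.968) = 0.968
~(((~Q → Q) ⊕ ~(R → (P → Q))) → R) = 1 − 0.968 = 0.032
((Q → Q) → R) → ~(((~Q → Q) ⊕ ~(R → (P → Q))) → R) = min(1, 1 − 0.968 + 0.032) = min(1, 0.064) = 0.064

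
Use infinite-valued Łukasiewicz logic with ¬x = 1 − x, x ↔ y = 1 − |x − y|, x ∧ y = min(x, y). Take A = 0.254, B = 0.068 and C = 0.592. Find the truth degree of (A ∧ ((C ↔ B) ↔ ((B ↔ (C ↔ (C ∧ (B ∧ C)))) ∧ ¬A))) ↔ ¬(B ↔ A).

0.932

C ↔ B = 1 − |0.592 − 0.068| = 1 − 0.524 = 0.476
B ∧ C = min(0.068, 0.592) = 0.068
C ∧ (B ∧ C) = min(0.592, 0.068) = 0.068
C ↔ (C ∧ (B ∧ C)) = 1 − |0.592 − 0.068| = 1 − 0.524 = 0.476
B ↔ (C ↔ (C ∧ (B ∧ C))) = 1 − |0.068 − 0.476| = 1 − 0.408 = 0.592
¬A = 1 − 0.254 = 0.746
(B ↔ (C ↔ (C ∧ (B ∧ C)))) ∧ ¬A = min(0.592, 0.746) = 0.592
(C ↔ B) ↔ ((B ↔ (C ↔ (C ∧ (B ∧ C)))) ∧ ¬A) = 1 − |0.476 − 0.592| = 1 − 0.116 = 0.884
A ∧ ((C ↔ B) ↔ ((B ↔ (C ↔ (C ∧ (B ∧ C)))) ∧ ¬A)) = min(0.254, 0.884) = 0.254
B ↔ A = 1 − |0.068 − 0.254| = 1 − 0.186 = 0.814
¬(B ↔ A) = 1 − 0.814 = 0.186
(A ∧ ((C ↔ B) ↔ ((B ↔ (C ↔ (C ∧ (B ∧ C)))) ∧ ¬A))) ↔ ¬(B ↔ A) = 1 − |0.254 − 0.186| = 1 − 0.068 = 0.932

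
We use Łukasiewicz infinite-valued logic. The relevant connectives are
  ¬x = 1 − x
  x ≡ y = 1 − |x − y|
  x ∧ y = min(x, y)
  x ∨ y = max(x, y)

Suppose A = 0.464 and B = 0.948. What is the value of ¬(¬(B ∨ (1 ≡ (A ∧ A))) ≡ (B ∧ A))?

0.412

A ∧ A = min(0.464, 0.464) = 0.464
1 ≡ (A ∧ A) = 1 − |1.000 − 0.464| = 1 − 0.536 = 0.464
B ∨ (1 ≡ (A ∧ A)) = max(0.948, 0.464) = 0.948
¬(B ∨ (1 ≡ (A ∧ A))) = 1 − 0.948 = 0.052
B ∧ A = min(0.948, 0.464) = 0.464
¬(B ∨ (1 ≡ (A ∧ A))) ≡ (B ∧ A) = 1 − |0.052 − 0.464| = 1 − 0.412 = 0.588
¬(¬(B ∨ (1 ≡ (A ∧ A))) ≡ (B ∧ A)) = 1 − 0.588 = 0.412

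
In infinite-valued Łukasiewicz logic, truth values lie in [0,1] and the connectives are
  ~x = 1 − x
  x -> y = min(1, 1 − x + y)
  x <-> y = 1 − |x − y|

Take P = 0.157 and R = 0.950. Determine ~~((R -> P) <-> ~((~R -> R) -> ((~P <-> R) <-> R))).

0.850

R -> P = min(1, 1 − 0.950 + 0.157) = min(1, 0.207) = 0.207
~R = 1 − 0.950 = 0.050
~R -> R = min(1, 1 − 0.050 + 0.950) = min(1, 1.900) = 1.000
~P = 1 − 0.157 = 0.843
~P <-> R = 1 − |0.843 − 0.950| = 1 − 0.107 = 0.893
(~P <-> R) <-> R = 1 − |0.893 − 0.950| = 1 − 0.057 = 0.943
(~R -> R) -> ((~P <-> R) <-> R) = min(1, 1 − 1.000 + 0.943) = min(1, 0.943) = 0.943
~((~R -> R) -> ((~P <-> R) <-> R)) = 1 − 0.943 = 0.057
(R -> P) <-> ~((~R -> R) -> ((~P <-> R) <-> R)) = 1 − |0.207 − 0.057| = 1 − 0.150 = 0.850
~((R -> P) <-> ~((~R -> R) -> ((~P <-> R) <-> R))) = 1 − 0.850 = 0.150
~~((R -> P) <-> ~((~R -> R) -> ((~P <-> R) <-> R))) = 1 − 0.150 = 0.850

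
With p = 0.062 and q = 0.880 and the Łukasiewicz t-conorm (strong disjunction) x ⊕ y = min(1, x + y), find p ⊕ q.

0.942

p ⊕ q = min(1, 0.062 + 0.880) = min(1, 0.942) = 0.942
For comparison, the Gödel t-conorm max(x, y) would give 0.880.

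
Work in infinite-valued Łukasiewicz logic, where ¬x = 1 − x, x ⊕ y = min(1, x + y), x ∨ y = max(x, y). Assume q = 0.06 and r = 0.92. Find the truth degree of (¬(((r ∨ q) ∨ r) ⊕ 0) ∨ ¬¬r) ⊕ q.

r ∨ q = max(0.92, 0.06) = 0.92
(r ∨ q) ∨ r = max(0.92, 0.92) = 0.92
((r ∨ q) ∨ r) ⊕ 0 = min(1, 0.92 + 0.00) = min(1, 0.92) = 0.92
¬(((r ∨ q) ∨ r) ⊕ 0) = 1 − 0.92 = 0.08
¬r = 1 − 0.92 = 0.08
¬¬r = 1 − 0.08 = 0.92
¬(((r ∨ q) ∨ r) ⊕ 0) ∨ ¬¬r = max(0.08, 0.92) = 0.92
(¬(((r ∨ q) ∨ r) ⊕ 0) ∨ ¬¬r) ⊕ q = min(1, 0.92 + 0.06) = min(1, 0.98) = 0.98

0.98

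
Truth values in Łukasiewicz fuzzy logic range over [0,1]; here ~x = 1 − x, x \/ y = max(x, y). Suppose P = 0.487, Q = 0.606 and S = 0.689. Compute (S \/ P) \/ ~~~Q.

S \/ P = max(0.689, 0.487) = 0.689
~Q = 1 − 0.606 = 0.394
~~Q = 1 − 0.394 = 0.606
~~~Q = 1 − 0.606 = 0.394
(S \/ P) \/ ~~~Q = max(0.689, 0.394) = 0.689

0.689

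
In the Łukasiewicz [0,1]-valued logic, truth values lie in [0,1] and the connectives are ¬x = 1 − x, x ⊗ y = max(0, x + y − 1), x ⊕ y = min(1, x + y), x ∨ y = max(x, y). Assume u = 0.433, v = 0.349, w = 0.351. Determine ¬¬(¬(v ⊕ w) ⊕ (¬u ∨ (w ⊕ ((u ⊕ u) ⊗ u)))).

v ⊕ w = min(1, 0.349 + 0.351) = min(1, 0.700) = 0.700
¬(v ⊕ w) = 1 − 0.700 = 0.300
¬u = 1 − 0.433 = 0.567
u ⊕ u = min(1, 0.433 + 0.433) = min(1, 0.866) = 0.866
(u ⊕ u) ⊗ u = max(0, 0.866 + 0.433 − 1) = max(0, 0.299) = 0.299
w ⊕ ((u ⊕ u) ⊗ u) = min(1, 0.351 + 0.299) = min(1, 0.650) = 0.650
¬u ∨ (w ⊕ ((u ⊕ u) ⊗ u)) = max(0.567, 0.650) = 0.650
¬(v ⊕ w) ⊕ (¬u ∨ (w ⊕ ((u ⊕ u) ⊗ u))) = min(1, 0.300 + 0.650) = min(1, 0.950) = 0.950
¬(¬(v ⊕ w) ⊕ (¬u ∨ (w ⊕ ((u ⊕ u) ⊗ u)))) = 1 − 0.950 = 0.050
¬¬(¬(v ⊕ w) ⊕ (¬u ∨ (w ⊕ ((u ⊕ u) ⊗ u)))) = 1 − 0.050 = 0.950

0.950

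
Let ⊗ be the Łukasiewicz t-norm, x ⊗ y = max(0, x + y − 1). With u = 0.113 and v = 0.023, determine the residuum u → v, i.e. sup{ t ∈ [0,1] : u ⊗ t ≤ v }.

0.910

The residuum of the Łukasiewicz t-norm gives the supremum: min(1, 1 − 0.113 + 0.023).
1 − 0.113 + 0.023 = 0.910, so t = min(1, 0.910) = 0.910.
Check: 0.113 ⊗ 0.910 = max(0, 0.023) = 0.023 ≤ 0.023.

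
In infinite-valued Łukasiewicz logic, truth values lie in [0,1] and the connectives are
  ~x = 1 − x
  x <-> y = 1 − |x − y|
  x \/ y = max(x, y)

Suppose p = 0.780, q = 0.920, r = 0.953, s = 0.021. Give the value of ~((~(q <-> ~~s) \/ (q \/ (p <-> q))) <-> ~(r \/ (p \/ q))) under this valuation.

0.873

~s = 1 − 0.021 = 0.979
~~s = 1 − 0.979 = 0.021
q <-> ~~s = 1 − |0.920 − 0.021| = 1 − 0.899 = 0.101
~(q <-> ~~s) = 1 − 0.101 = 0.899
p <-> q = 1 − |0.780 − 0.920| = 1 − 0.140 = 0.860
q \/ (p <-> q) = max(0.920, 0.860) = 0.920
~(q <-> ~~s) \/ (q \/ (p <-> q)) = max(0.899, 0.920) = 0.920
p \/ q = max(0.780, 0.920) = 0.920
r \/ (p \/ q) = max(0.953, 0.920) = 0.953
~(r \/ (p \/ q)) = 1 − 0.953 = 0.047
(~(q <-> ~~s) \/ (q \/ (p <-> q))) <-> ~(r \/ (p \/ q)) = 1 − |0.920 − 0.047| = 1 − 0.873 = 0.127
~((~(q <-> ~~s) \/ (q \/ (p <-> q))) <-> ~(r \/ (p \/ q))) = 1 − 0.127 = 0.873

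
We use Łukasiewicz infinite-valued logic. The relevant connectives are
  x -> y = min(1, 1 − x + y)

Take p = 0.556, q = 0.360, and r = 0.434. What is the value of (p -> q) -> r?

0.630

p -> q = min(1, 1 − 0.556 + 0.360) = min(1, 0.804) = 0.804
(p -> q) -> r = min(1, 1 − 0.804 + 0.434) = min(1, 0.630) = 0.630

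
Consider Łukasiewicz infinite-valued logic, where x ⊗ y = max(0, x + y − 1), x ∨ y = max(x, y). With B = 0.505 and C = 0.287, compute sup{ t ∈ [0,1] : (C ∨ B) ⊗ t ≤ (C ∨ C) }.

C ∨ B = max(0.287, 0.505) = 0.505
So the left factor is C ∨ B = 0.505.
C ∨ C = max(0.287, 0.287) = 0.287
So the right-hand bound is C ∨ C = 0.287.
The residuum of the Łukasiewicz t-norm gives the supremum: min(1, 1 − 0.505 + 0.287).
1 − 0.505 + 0.287 = 0.782, so t = min(1, 0.782) = 0.782.
Check: 0.505 ⊗ 0.782 = max(0, 0.287) = 0.287 ≤ 0.287.

0.782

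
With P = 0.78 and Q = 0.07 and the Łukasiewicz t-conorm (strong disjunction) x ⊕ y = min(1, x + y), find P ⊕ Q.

P ⊕ Q = min(1, 0.78 + 0.07) = min(1, 0.85) = 0.85
For comparison, the Gödel t-conorm max(x, y) would give 0.78.

0.85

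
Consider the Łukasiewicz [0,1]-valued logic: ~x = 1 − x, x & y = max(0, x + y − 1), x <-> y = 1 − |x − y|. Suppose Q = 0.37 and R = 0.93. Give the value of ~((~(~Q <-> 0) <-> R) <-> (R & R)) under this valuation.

0.16

~Q = 1 − 0.37 = 0.63
~Q <-> 0 = 1 − |0.63 − 0.00| = 1 − 0.63 = 0.37
~(~Q <-> 0) = 1 − 0.37 = 0.63
~(~Q <-> 0) <-> R = 1 − |0.63 − 0.93| = 1 − 0.30 = 0.70
R & R = max(0, 0.93 + 0.93 − 1) = max(0, 0.86) = 0.86
(~(~Q <-> 0) <-> R) <-> (R & R) = 1 − |0.70 − 0.86| = 1 − 0.16 = 0.84
~((~(~Q <-> 0) <-> R) <-> (R & R)) = 1 − 0.84 = 0.16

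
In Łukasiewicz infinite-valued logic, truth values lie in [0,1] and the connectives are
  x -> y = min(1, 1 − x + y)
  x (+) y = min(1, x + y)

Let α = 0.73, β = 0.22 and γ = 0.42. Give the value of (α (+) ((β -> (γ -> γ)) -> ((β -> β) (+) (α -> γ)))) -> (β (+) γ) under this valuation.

0.64

γ -> γ = min(1, 1 − 0.42 + 0.42) = min(1, 1.00) = 1.00
β -> (γ -> γ) = min(1, 1 − 0.22 + 1.00) = min(1, 1.78) = 1.00
β -> β = min(1, 1 − 0.22 + 0.22) = min(1, 1.00) = 1.00
α -> γ = min(1, 1 − 0.73 + 0.42) = min(1, 0.69) = 0.69
(β -> β) (+) (α -> γ) = min(1, 1.00 + 0.69) = min(1, 1.69) = 1.00
(β -> (γ -> γ)) -> ((β -> β) (+) (α -> γ)) = min(1, 1 − 1.00 + 1.00) = min(1, 1.00) = 1.00
α (+) ((β -> (γ -> γ)) -> ((β -> β) (+) (α -> γ))) = min(1, 0.73 + 1.00) = min(1, 1.73) = 1.00
β (+) γ = min(1, 0.22 + 0.42) = min(1, 0.64) = 0.64
(α (+) ((β -> (γ -> γ)) -> ((β -> β) (+) (α -> γ)))) -> (β (+) γ) = min(1, 1 − 1.00 + 0.64) = min(1, 0.64) = 0.64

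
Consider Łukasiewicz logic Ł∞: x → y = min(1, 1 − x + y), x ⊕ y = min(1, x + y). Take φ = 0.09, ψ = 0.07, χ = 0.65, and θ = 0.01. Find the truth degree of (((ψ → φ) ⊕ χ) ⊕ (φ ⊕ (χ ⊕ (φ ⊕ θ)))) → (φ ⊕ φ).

ψ → φ = min(1, 1 − 0.07 + 0.09) = min(1, 1.02) = 1.00
(ψ → φ) ⊕ χ = min(1, 1.00 + 0.65) = min(1, 1.65) = 1.00
φ ⊕ θ = min(1, 0.09 + 0.01) = min(1, 0.10) = 0.10
χ ⊕ (φ ⊕ θ) = min(1, 0.65 + 0.10) = min(1, 0.75) = 0.75
φ ⊕ (χ ⊕ (φ ⊕ θ)) = min(1, 0.09 + 0.75) = min(1, 0.84) = 0.84
((ψ → φ) ⊕ χ) ⊕ (φ ⊕ (χ ⊕ (φ ⊕ θ))) = min(1, 1.00 + 0.84) = min(1, 1.84) = 1.00
φ ⊕ φ = min(1, 0.09 + 0.09) = min(1, 0.18) = 0.18
(((ψ → φ) ⊕ χ) ⊕ (φ ⊕ (χ ⊕ (φ ⊕ θ)))) → (φ ⊕ φ) = min(1, 1 − 1.00 + 0.18) = min(1, 0.18) = 0.18

0.18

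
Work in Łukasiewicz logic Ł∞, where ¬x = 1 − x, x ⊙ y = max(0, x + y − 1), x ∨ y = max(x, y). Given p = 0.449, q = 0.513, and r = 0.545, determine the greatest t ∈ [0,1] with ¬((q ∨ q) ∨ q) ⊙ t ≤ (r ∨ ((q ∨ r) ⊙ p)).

1.000

q ∨ q = max(0.513, 0.513) = 0.513
(q ∨ q) ∨ q = max(0.513, 0.513) = 0.513
¬((q ∨ q) ∨ q) = 1 − 0.513 = 0.487
So the left factor is ¬((q ∨ q) ∨ q) = 0.487.
q ∨ r = max(0.513, 0.545) = 0.545
(q ∨ r) ⊙ p = max(0, 0.545 + 0.449 − 1) = max(0, -0.006) = 0.000
r ∨ ((q ∨ r) ⊙ p) = max(0.545, 0.000) = 0.545
So the right-hand bound is r ∨ ((q ∨ r) ⊙ p) = 0.545.
The residuum of the Łukasiewicz t-norm gives the supremum: min(1, 1 − 0.487 + 0.545).
1 − 0.487 + 0.545 = 1.058, so t = min(1, 1.058) = 1.000.
Check: 0.487 ⊙ 1.000 = max(0, 0.487) = 0.487 ≤ 0.545.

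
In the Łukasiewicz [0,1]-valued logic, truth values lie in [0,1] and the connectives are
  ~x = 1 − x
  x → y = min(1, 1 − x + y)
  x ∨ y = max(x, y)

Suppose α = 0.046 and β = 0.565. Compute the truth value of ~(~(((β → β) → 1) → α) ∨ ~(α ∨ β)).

β → β = min(1, 1 − 0.565 + 0.565) = min(1, 1.000) = 1.000
(β → β) → 1 = min(1, 1 − 1.000 + 1.000) = min(1, 1.000) = 1.000
((β → β) → 1) → α = min(1, 1 − 1.000 + 0.046) = min(1, 0.046) = 0.046
~(((β → β) → 1) → α) = 1 − 0.046 = 0.954
α ∨ β = max(0.046, 0.565) = 0.565
~(α ∨ β) = 1 − 0.565 = 0.435
~(((β → β) → 1) → α) ∨ ~(α ∨ β) = max(0.954, 0.435) = 0.954
~(~(((β → β) → 1) → α) ∨ ~(α ∨ β)) = 1 − 0.954 = 0.046

0.046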